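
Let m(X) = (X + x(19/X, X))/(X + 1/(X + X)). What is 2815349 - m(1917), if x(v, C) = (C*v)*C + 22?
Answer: 20692045877963/7349779 ≈ 2.8153e+6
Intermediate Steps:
x(v, C) = 22 + v*C**2 (x(v, C) = v*C**2 + 22 = 22 + v*C**2)
m(X) = (22 + 20*X)/(X + 1/(2*X)) (m(X) = (X + (22 + (19/X)*X**2))/(X + 1/(X + X)) = (X + (22 + 19*X))/(X + 1/(2*X)) = (22 + 20*X)/(X + 1/(2*X)))
2815349 - m(1917) = 2815349 - 4*1917*(11 + 10*1917)/(1 + 2*1917**2) = 2815349 - 4*1917*(11 + 19170)/(1 + 2*3674889) = 2815349 - 4*1917*19181/(1 + 7349778) = 2815349 - 4*1917*19181/7349779 = 2815349 - 1*147079908/7349779 = 2815349 - 147079908/7349779 = 20692045877963/7349779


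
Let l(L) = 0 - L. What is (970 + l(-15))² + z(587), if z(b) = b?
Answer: 970812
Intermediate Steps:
l(L) = -L
(970 + l(-15))² + z(587) = (970 - 1*(-15))² + 587 = (970 + 15)² + 587 = 985² + 587 = 970225 + 587 = 970812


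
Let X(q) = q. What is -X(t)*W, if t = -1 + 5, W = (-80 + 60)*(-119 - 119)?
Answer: -19040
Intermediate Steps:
W = 4760 (W = -20*(-238) = 4760)
t = 4
-X(t)*W = -4*4760 = -1*19040 = -19040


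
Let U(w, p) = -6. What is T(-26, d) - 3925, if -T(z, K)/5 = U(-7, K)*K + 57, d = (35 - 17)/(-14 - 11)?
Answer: -21158/5 ≈ -4231.6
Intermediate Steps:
d = -18/25 (d = 18/(-25) = 18*(-1/25) = -18/25 ≈ -0.72000)
T(z, K) = -285 + 30*K (T(z, K) = -5*(-6*K + 57) = -5*(57 - 6*K) = -285 + 30*K)
T(-26, d) - 3925 = (-285 + 30*(-18/25)) - 3925 = (-285 - 108/5) - 3925 = -1533/5 - 3925 = -21158/5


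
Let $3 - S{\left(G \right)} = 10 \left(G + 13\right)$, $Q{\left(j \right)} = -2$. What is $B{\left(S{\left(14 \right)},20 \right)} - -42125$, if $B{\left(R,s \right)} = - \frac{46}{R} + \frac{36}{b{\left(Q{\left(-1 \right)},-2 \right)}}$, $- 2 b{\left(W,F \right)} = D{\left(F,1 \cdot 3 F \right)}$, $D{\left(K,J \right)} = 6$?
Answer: $\frac{11244217}{267} \approx 42113.0$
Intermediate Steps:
$S{\left(G \right)} = -127 - 10 G$ ($S{\left(G \right)} = 3 - 10 \left(G + 13\right) = 3 - 10 \left(13 + G\right) = 3 - \left(130 + 10 G\right) = -127 - 10 G$)
$b{\left(W,F \right)} = -3$ ($b{\left(W,F \right)} = \left(- \frac{1}{2}\right) 6 = -3$)
$B{\left(R,s \right)} = -12 - \frac{46}{R}$ ($B{\left(R,s \right)} = - \frac{46}{R} + \frac{36}{-3} = - \frac{46}{R} + 36 \left(- \frac{1}{3}\right) = - \frac{46}{R} - 12 = -12 - \frac{46}{R}$)
$B{\left(S{\left(14 \right)},20 \right)} - -42125 = \left(-12 - \frac{46}{-127 - 140}\right) - -42125 = \left(-12 - \frac{46}{-127 - 140}\right) + 42125 = \left(-12 - \frac{46}{-267}\right) + 42125 = \left(-12 - - \frac{46}{267}\right) + 42125 = \left(-12 + \frac{46}{267}\right) + 42125 = - \frac{3158}{267} + 42125 = \frac{11244217}{267}$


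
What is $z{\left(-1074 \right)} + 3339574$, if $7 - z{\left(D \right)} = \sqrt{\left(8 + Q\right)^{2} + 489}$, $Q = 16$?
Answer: $3339581 - \sqrt{1065} \approx 3.3395 \cdot 10^{6}$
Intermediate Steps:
$z{\left(D \right)} = 7 - \sqrt{1065}$ ($z{\left(D \right)} = 7 - \sqrt{\left(8 + 16\right)^{2} + 489} = 7 - \sqrt{24^{2} + 489} = 7 - \sqrt{576 + 489} = 7 - \sqrt{1065}$)
$z{\left(-1074 \right)} + 3339574 = \left(7 - \sqrt{1065}\right) + 3339574 = 3339581 - \sqrt{1065}$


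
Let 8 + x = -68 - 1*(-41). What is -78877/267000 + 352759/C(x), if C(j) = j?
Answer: -18837882739/1869000 ≈ -10079.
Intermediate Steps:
x = -35 (x = -8 + (-68 - 1*(-41)) = -8 + (-68 + 41) = -8 - 27 = -35)
-78877/267000 + 352759/C(x) = -78877/267000 + 352759/(-35) = -78877*1/267000 + 352759*(-1/35) = -78877/267000 - 352759/35 = -18837882739/1869000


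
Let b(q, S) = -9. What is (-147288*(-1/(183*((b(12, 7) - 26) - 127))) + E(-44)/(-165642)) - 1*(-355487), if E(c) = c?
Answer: 48489948537667/136406187 ≈ 3.5548e+5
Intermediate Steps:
(-147288*(-1/(183*((b(12, 7) - 26) - 127))) + E(-44)/(-165642)) - 1*(-355487) = (-147288*(-1/(183*((-9 - 26) - 127))) - 44/(-165642)) - 1*(-355487) = (-147288*(-1/(183*(-35 - 127))) - 44*(-1/165642)) + 355487 = (-147288/((-162*(-183))) + 22/82821) + 355487 = (-147288/29646 + 22/82821) + 355487 = (-147288*1/29646 + 22/82821) + 355487 = (-24548/4941 + 22/82821) + 355487 = -677660402/136406187 + 355487 = 48489948537667/136406187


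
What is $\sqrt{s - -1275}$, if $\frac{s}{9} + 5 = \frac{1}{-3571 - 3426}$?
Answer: $\frac{23 \sqrt{113834193}}{6997} \approx 35.071$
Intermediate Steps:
$s = - \frac{314874}{6997}$ ($s = -45 + \frac{9}{-3571 - 3426} = -45 + \frac{9}{-6997} = -45 + 9 \left(- \frac{1}{6997}\right) = -45 - \frac{9}{6997} = - \frac{314874}{6997} \approx -45.001$)
$\sqrt{s - -1275} = \sqrt{- \frac{314874}{6997} - -1275} = \sqrt{- \frac{314874}{6997} + \left(-3700 + 4975\right)} = \sqrt{- \frac{314874}{6997} + 1275} = \sqrt{\frac{8606301}{6997}} = \frac{23 \sqrt{113834193}}{6997}$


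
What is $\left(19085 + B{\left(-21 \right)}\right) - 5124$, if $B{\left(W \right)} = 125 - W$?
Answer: $14107$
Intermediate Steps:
$\left(19085 + B{\left(-21 \right)}\right) - 5124 = \left(19085 + \left(125 - -21\right)\right) - 5124 = \left(19085 + \left(125 + 21\right)\right) - 5124 = \left(19085 + 146\right) - 5124 = 19231 - 5124 = 14107$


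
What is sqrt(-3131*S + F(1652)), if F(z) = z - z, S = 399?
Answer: I*sqrt(1249269) ≈ 1117.7*I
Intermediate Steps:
F(z) = 0
sqrt(-3131*S + F(1652)) = sqrt(-3131*399 + 0) = sqrt(-1249269 + 0) = sqrt(-1249269) = I*sqrt(1249269)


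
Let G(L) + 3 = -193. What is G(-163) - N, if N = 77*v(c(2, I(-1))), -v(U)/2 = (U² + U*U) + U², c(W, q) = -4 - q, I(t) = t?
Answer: 3962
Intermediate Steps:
G(L) = -196 (G(L) = -3 - 193 = -196)
v(U) = -6*U² (v(U) = -2*((U² + U*U) + U²) = -2*((U² + U²) + U²) = -2*(2*U² + U²) = -6*U²)
N = -4158 (N = 77*(-6*(-4 - 1*(-1))²) = 77*(-6*(-4 + 1)²) = 77*(-6*(-3)²) = 77*(-6*9) = 77*(-54) = -4158)
G(-163) - N = -196 - 1*(-4158) = -196 + 4158 = 3962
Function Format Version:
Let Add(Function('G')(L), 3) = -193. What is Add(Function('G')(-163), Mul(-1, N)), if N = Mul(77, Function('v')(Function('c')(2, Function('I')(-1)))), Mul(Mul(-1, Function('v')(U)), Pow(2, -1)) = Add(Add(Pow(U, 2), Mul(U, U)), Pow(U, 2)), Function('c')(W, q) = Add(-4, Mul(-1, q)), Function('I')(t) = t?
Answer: 3962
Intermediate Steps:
Function('G')(L) = -196 (Function('G')(L) = Add(-3, -193) = -196)
Function('v')(U) = Mul(-6, Pow(U, 2)) (Function('v')(U) = Mul(-2, Add(Add(Pow(U, 2), Mul(U, U)), Pow(U, 2))) = Mul(-2, Add(Add(Pow(U, 2), Pow(U, 2)), Pow(U, 2))) = Mul(-2, Add(Mul(2, Pow(U, 2)), Pow(U, 2))) = Mul(-2, Mul(3, Pow(U, 2))) = Mul(-6, Pow(U, 2)))
N = -4158 (N = Mul(77, Mul(-6, Pow(Add(-4, Mul(-1, -1)), 2))) = Mul(77, Mul(-6, Pow(Add(-4, 1), 2))) = Mul(77, Mul(-6, Pow(-3, 2))) = Mul(77, Mul(-6, 9)) = Mul(77, -54) = -4158)
Add(Function('G')(-163), Mul(-1, N)) = Add(-196, Mul(-1, -4158)) = Add(-196, 4158) = 3962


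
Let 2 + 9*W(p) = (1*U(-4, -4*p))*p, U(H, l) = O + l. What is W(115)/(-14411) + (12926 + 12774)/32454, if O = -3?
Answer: 281185691/233847297 ≈ 1.2024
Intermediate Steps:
U(H, l) = -3 + l
W(p) = -2/9 + p*(-3 - 4*p)/9 (W(p) = -2/9 + ((1*(-3 - 4*p))*p)/9 = -2/9 + ((-3 - 4*p)*p)/9 = -2/9 + (p*(-3 - 4*p))/9 = -2/9 + p*(-3 - 4*p)/9)
W(115)/(-14411) + (12926 + 12774)/32454 = (-2/9 - ⅑*115*(3 + 4*115))/(-14411) + (12926 + 12774)/32454 = (-2/9 - ⅑*115*(3 + 460))*(-1/14411) + 25700*(1/32454) = (-2/9 - ⅑*115*463)*(-1/14411) + 12850/16227 = (-2/9 - 53245/9)*(-1/14411) + 12850/16227 = -17749/3*(-1/14411) + 12850/16227 = 17749/43233 + 12850/16227 = 281185691/233847297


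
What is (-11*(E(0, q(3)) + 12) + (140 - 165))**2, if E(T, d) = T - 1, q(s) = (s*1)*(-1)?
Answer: 21316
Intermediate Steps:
q(s) = -s (q(s) = s*(-1) = -s)
E(T, d) = -1 + T
(-11*(E(0, q(3)) + 12) + (140 - 165))**2 = (-11*((-1 + 0) + 12) + (140 - 165))**2 = (-11*(-1 + 12) - 25)**2 = (-11*11 - 25)**2 = (-121 - 25)**2 = (-146)**2 = 21316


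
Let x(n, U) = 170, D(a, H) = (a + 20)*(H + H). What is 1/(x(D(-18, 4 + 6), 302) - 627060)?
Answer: -1/626890 ≈ -1.5952e-6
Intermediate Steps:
D(a, H) = 2*H*(20 + a) (D(a, H) = (20 + a)*(2*H) = 2*H*(20 + a))
1/(x(D(-18, 4 + 6), 302) - 627060) = 1/(170 - 627060) = 1/(-626890) = -1/626890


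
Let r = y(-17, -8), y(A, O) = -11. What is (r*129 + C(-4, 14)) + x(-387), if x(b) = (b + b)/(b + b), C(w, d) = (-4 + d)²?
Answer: -1318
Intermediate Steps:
r = -11
x(b) = 1 (x(b) = (2*b)/((2*b)) = (2*b)*(1/(2*b)) = 1)
(r*129 + C(-4, 14)) + x(-387) = (-11*129 + (-4 + 14)²) + 1 = (-1419 + 10²) + 1 = (-1419 + 100) + 1 = -1319 + 1 = -1318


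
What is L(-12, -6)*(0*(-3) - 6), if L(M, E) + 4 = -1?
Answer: 30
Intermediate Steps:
L(M, E) = -5 (L(M, E) = -4 - 1 = -5)
L(-12, -6)*(0*(-3) - 6) = -5*(0*(-3) - 6) = -5*(0 - 6) = -5*(-6) = 30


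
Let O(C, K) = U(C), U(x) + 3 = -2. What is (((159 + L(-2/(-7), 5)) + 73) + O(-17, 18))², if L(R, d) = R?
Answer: 2531281/49 ≈ 51659.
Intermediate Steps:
U(x) = -5 (U(x) = -3 - 2 = -5)
O(C, K) = -5
(((159 + L(-2/(-7), 5)) + 73) + O(-17, 18))² = (((159 - 2/(-7)) + 73) - 5)² = (((159 - 2*(-⅐)) + 73) - 5)² = (((159 + 2/7) + 73) - 5)² = ((1115/7 + 73) - 5)² = (1626/7 - 5)² = (1591/7)² = 2531281/49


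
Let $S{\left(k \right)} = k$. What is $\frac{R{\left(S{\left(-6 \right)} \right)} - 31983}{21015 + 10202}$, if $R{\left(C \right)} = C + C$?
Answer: $- \frac{31995}{31217} \approx -1.0249$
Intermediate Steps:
$R{\left(C \right)} = 2 C$
$\frac{R{\left(S{\left(-6 \right)} \right)} - 31983}{21015 + 10202} = \frac{2 \left(-6\right) - 31983}{21015 + 10202} = \frac{-12 - 31983}{31217} = \left(-31995\right) \frac{1}{31217} = - \frac{31995}{31217}$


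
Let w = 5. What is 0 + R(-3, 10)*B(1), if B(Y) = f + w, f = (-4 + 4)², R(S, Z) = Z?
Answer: 50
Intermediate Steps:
f = 0 (f = 0² = 0)
B(Y) = 5 (B(Y) = 0 + 5 = 5)
0 + R(-3, 10)*B(1) = 0 + 10*5 = 0 + 50 = 50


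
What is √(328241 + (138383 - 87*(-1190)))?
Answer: √570154 ≈ 755.08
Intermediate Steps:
√(328241 + (138383 - 87*(-1190))) = √(328241 + (138383 + 103530)) = √(328241 + 241913) = √570154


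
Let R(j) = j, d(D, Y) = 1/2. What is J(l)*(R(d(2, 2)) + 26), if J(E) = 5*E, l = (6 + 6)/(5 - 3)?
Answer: 795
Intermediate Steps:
d(D, Y) = ½
l = 6 (l = 12/2 = 12*(½) = 6)
J(l)*(R(d(2, 2)) + 26) = (5*6)*(½ + 26) = 30*(53/2) = 795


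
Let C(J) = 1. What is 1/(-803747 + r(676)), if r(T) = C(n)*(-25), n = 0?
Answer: -1/803772 ≈ -1.2441e-6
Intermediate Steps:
r(T) = -25 (r(T) = 1*(-25) = -25)
1/(-803747 + r(676)) = 1/(-803747 - 25) = 1/(-803772) = -1/803772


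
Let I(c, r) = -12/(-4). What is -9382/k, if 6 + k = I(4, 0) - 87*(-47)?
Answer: -4691/2043 ≈ -2.2961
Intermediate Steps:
I(c, r) = 3 (I(c, r) = -12*(-1/4) = 3)
k = 4086 (k = -6 + (3 - 87*(-47)) = -6 + (3 + 4089) = -6 + 4092 = 4086)
-9382/k = -9382/4086 = -9382*1/4086 = -4691/2043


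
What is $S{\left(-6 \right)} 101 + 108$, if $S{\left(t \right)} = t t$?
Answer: $3744$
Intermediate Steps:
$S{\left(t \right)} = t^{2}$
$S{\left(-6 \right)} 101 + 108 = \left(-6\right)^{2} \cdot 101 + 108 = 36 \cdot 101 + 108 = 3636 + 108 = 3744$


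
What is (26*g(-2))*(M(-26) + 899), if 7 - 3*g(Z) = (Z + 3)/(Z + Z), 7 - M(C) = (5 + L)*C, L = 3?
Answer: 209989/3 ≈ 69996.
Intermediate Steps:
M(C) = 7 - 8*C (M(C) = 7 - (5 + 3)*C = 7 - 8*C)
g(Z) = 7/3 - (3 + Z)/(6*Z) (g(Z) = 7/3 - (Z + 3)/(3*(Z + Z)) = 7/3 - (3 + Z)/(3*(2*Z)) = 7/3 - (3 + Z)*1/(2*Z)/3 = 7/3 - (3 + Z)/(6*Z))
(26*g(-2))*(M(-26) + 899) = (26*((1/6)*(-3 + 13*(-2))/(-2)))*((7 - 8*(-26)) + 899) = (26*((1/6)*(-1/2)*(-3 - 26)))*((7 + 208) + 899) = (26*((1/6)*(-1/2)*(-29)))*(215 + 899) = (26*(29/12))*1114 = (377/6)*1114 = 209989/3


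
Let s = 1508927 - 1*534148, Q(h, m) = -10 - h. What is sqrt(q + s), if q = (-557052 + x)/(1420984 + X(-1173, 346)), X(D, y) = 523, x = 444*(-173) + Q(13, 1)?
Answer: sqrt(1969717625442585462)/1421507 ≈ 987.31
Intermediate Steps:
x = -76835 (x = 444*(-173) + (-10 - 1*13) = -76812 + (-10 - 13) = -76812 - 23 = -76835)
s = 974779 (s = 1508927 - 534148 = 974779)
q = -633887/1421507 (q = (-557052 - 76835)/(1420984 + 523) = -633887/1421507 ≈ -0.44593)
sqrt(q + s) = sqrt(-633887/1421507 + 974779) = sqrt(1385654538066/1421507) = sqrt(1969717625442585462)/1421507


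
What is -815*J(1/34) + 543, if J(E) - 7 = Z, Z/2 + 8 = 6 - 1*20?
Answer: 30698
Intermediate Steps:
Z = -44 (Z = -16 + 2*(6 - 1*20) = -16 + 2*(6 - 20) = -16 + 2*(-14) = -16 - 28 = -44)
J(E) = -37 (J(E) = 7 - 44 = -37)
-815*J(1/34) + 543 = -815*(-37) + 543 = 30155 + 543 = 30698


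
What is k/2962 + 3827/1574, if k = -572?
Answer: 5217623/2331094 ≈ 2.2383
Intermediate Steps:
k/2962 + 3827/1574 = -572/2962 + 3827/1574 = -572*1/2962 + 3827*(1/1574) = -286/1481 + 3827/1574 = 5217623/2331094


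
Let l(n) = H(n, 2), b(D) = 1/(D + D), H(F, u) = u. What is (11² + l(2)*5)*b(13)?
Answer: 131/26 ≈ 5.0385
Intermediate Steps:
b(D) = 1/(2*D)
l(n) = 2
(11² + l(2)*5)*b(13) = (11² + 2*5)*((½)/13) = (121 + 10)*((½)*(1/13)) = 131*(1/26) = 131/26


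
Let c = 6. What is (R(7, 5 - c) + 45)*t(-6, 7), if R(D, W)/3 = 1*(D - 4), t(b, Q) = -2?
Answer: -108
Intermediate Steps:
R(D, W) = -12 + 3*D (R(D, W) = 3*(1*(D - 4)) = 3*(1*(-4 + D)) = 3*(-4 + D) = -12 + 3*D)
(R(7, 5 - c) + 45)*t(-6, 7) = ((-12 + 3*7) + 45)*(-2) = ((-12 + 21) + 45)*(-2) = (9 + 45)*(-2) = 54*(-2) = -108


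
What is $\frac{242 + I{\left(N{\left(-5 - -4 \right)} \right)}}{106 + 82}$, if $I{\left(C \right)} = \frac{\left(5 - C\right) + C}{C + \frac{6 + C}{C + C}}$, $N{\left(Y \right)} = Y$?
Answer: $\frac{421}{329} \approx 1.2796$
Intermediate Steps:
$I{\left(C \right)} = \frac{5}{C + \frac{6 + C}{2 C}}$
$\frac{242 + I{\left(N{\left(-5 - -4 \right)} \right)}}{106 + 82} = \frac{242 + \frac{10 \left(-5 - -4\right)}{6 - 1 + 2 \left(-5 - -4\right)^{2}}}{106 + 82} = \frac{242 + \frac{10 \left(-5 + 4\right)}{6 + \left(-5 + 4\right) + 2 \left(-5 + 4\right)^{2}}}{188} = \left(242 + 10 \left(-1\right) \frac{1}{6 - 1 + 2 \left(-1\right)^{2}}\right) \frac{1}{188} = \left(242 + 10 \left(-1\right) \frac{1}{6 - 1 + 2 \cdot 1}\right) \frac{1}{188} = \left(242 + 10 \left(-1\right) \frac{1}{6 - 1 + 2}\right) \frac{1}{188} = \left(242 + 10 \left(-1\right) \frac{1}{7}\right) \frac{1}{188} = \left(242 - \frac{10}{7}\right) \frac{1}{188} = \frac{1684}{7} \cdot \frac{1}{188} = \frac{421}{329}$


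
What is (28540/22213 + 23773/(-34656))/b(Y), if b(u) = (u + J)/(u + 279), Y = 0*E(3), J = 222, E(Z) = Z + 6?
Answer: 14291390321/18988738624 ≈ 0.75262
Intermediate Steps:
E(Z) = 6 + Z
Y = 0 (Y = 0*(6 + 3) = 0*9 = 0)
b(u) = (222 + u)/(279 + u) (b(u) = (u + 222)/(u + 279) = (222 + u)/(279 + u))
(28540/22213 + 23773/(-34656))/b(Y) = (28540/22213 + 23773/(-34656))/(((222 + 0)/(279 + 0))) = (28540*(1/22213) + 23773*(-1/34656))/((222/279)) = (28540/22213 - 23773/34656)/(((1/279)*222)) = 461012591/(769813728*(74/93)) = (461012591/769813728)*(93/74) = 14291390321/18988738624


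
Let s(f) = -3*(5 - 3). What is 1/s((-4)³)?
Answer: -⅙ ≈ -0.16667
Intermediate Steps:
s(f) = -6 (s(f) = -3*2 = -6)
1/s((-4)³) = 1/(-6) = -⅙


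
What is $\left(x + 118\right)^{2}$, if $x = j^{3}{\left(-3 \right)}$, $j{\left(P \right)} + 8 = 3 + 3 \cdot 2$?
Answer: $14161$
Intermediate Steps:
$j{\left(P \right)} = 1$ ($j{\left(P \right)} = -8 + \left(3 + 3 \cdot 2\right) = -8 + \left(3 + 6\right) = -8 + 9 = 1$)
$x = 1$ ($x = 1^{3} = 1$)
$\left(x + 118\right)^{2} = \left(1 + 118\right)^{2} = 119^{2} = 14161$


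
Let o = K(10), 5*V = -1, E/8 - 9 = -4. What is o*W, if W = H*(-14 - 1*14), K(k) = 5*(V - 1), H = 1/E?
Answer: 21/5 ≈ 4.2000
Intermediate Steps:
E = 40 (E = 72 + 8*(-4) = 72 - 32 = 40)
V = -⅕ (V = (⅕)*(-1) = -⅕ ≈ -0.20000)
H = 1/40 ≈ 0.025000
K(k) = -6 (K(k) = 5*(-⅕ - 1) = 5*(-6/5) = -6)
o = -6
W = -7/10 (W = (-14 - 1*14)/40 = (-14 - 14)/40 = (1/40)*(-28) = -7/10 ≈ -0.70000)
o*W = -6*(-7/10) = 21/5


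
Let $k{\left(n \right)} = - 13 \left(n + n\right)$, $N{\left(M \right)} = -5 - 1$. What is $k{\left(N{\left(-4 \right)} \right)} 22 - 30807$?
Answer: $-27375$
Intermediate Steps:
$N{\left(M \right)} = -6$ ($N{\left(M \right)} = -5 - 1 = -6$)
$k{\left(n \right)} = - 26 n$ ($k{\left(n \right)} = - 13 \cdot 2 n = - 26 n$)
$k{\left(N{\left(-4 \right)} \right)} 22 - 30807 = \left(-26\right) \left(-6\right) 22 - 30807 = 156 \cdot 22 - 30807 = 3432 - 30807 = -27375$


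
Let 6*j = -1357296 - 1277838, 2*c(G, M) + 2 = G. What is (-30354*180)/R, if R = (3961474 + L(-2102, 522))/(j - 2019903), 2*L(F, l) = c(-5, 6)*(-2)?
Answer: 1791438685632/528197 ≈ 3.3916e+6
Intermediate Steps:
c(G, M) = -1 + G/2
j = -439189 (j = (-1357296 - 1277838)/6 = (⅙)*(-2635134) = -439189)
L(F, l) = 7/2 (L(F, l) = ((-1 + (½)*(-5))*(-2))/2 = ((-1 - 5/2)*(-2))/2 = (-7/2*(-2))/2 = (½)*7 = 7/2)
R = -7922955/4918184 (R = (3961474 + 7/2)/(-439189 - 2019903) = (7922955/2)/(-2459092) = (7922955/2)*(-1/2459092) = -7922955/4918184 ≈ -1.6110)
(-30354*180)/R = (-30354*180)/(-7922955/4918184) = -5463720*(-4918184/7922955) = 1791438685632/528197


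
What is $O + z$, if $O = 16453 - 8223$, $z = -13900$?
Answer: $-5670$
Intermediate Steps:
$O = 8230$
$O + z = 8230 - 13900 = -5670$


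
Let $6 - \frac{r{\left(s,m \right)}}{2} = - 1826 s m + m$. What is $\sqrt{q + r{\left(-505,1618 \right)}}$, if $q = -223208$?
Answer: $2 i \sqrt{746059778} \approx 54628.0 i$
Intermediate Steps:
$r{\left(s,m \right)} = 12 - 2 m + 3652 m s$ ($r{\left(s,m \right)} = 12 - 2 \left(- 1826 s m + m\right) = 12 - 2 \left(- 1826 m s + m\right) = 12 - 2 \left(m - 1826 m s\right) = 12 + \left(- 2 m + 3652 m s\right) = 12 - 2 m + 3652 m s$)
$\sqrt{q + r{\left(-505,1618 \right)}} = \sqrt{-223208 + \left(12 - 3236 + 3652 \cdot 1618 \left(-505\right)\right)} = \sqrt{-223208 - 2984015904} = \sqrt{-2984239112} = 2 i \sqrt{746059778}$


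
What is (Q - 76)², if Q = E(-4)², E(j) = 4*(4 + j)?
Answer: 5776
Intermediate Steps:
E(j) = 16 + 4*j
Q = 0 (Q = (16 + 4*(-4))² = (16 - 16)² = 0² = 0)
(Q - 76)² = (0 - 76)² = (-76)² = 5776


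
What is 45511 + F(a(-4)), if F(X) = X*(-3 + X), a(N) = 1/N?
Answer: 728189/16 ≈ 45512.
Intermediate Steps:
45511 + F(a(-4)) = 45511 + (-3 + 1/(-4))/(-4) = 45511 - (-3 - ¼)/4 = 45511 - ¼*(-13/4) = 45511 + 13/16 = 728189/16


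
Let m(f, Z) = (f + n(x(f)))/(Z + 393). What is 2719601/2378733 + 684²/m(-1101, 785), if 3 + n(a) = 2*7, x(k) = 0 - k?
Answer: -655499272115327/1296409485 ≈ -5.0563e+5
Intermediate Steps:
x(k) = -k
n(a) = 11 (n(a) = -3 + 2*7 = -3 + 14 = 11)
m(f, Z) = (11 + f)/(393 + Z) (m(f, Z) = (f + 11)/(Z + 393) = (11 + f)/(393 + Z))
2719601/2378733 + 684²/m(-1101, 785) = 2719601/2378733 + 684²/(((11 - 1101)/(393 + 785))) = 2719601*(1/2378733) + 467856/((-1090/1178)) = 2719601/2378733 + 467856/(((1/1178)*(-1090))) = 2719601/2378733 + 467856/(-545/589) = 2719601/2378733 + 467856*(-589/545) = 2719601/2378733 - 275567184/545 = -655499272115327/1296409485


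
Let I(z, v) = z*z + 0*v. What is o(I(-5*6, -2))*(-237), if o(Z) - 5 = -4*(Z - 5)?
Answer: 847275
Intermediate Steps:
I(z, v) = z**2 (I(z, v) = z**2 + 0 = z**2)
o(Z) = 25 - 4*Z (o(Z) = 5 - 4*(Z - 5) = 5 - 4*(-5 + Z) = 5 + (20 - 4*Z) = 25 - 4*Z)
o(I(-5*6, -2))*(-237) = (25 - 4*(-5*6)**2)*(-237) = (25 - 4*(-30)**2)*(-237) = (25 - 4*900)*(-237) = (25 - 3600)*(-237) = -3575*(-237) = 847275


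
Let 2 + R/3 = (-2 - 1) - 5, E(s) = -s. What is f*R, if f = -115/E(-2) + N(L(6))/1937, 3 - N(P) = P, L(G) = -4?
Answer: 3341115/1937 ≈ 1724.9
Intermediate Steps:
N(P) = 3 - P
f = -222741/3874 (f = -115/((-1*(-2))) + (3 - 1*(-4))/1937 = -115/2 + (3 + 4)*(1/1937) = -115*½ + 7*(1/1937) = -115/2 + 7/1937 = -222741/3874 ≈ -57.496)
R = -30 (R = -6 + 3*((-2 - 1) - 5) = -6 + 3*(-3 - 5) = -6 + 3*(-8) = -6 - 24 = -30)
f*R = -222741/3874*(-30) = 3341115/1937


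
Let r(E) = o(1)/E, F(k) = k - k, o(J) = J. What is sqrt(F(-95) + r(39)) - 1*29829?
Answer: -29829 + sqrt(39)/39 ≈ -29829.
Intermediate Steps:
F(k) = 0
r(E) = 1/E
sqrt(F(-95) + r(39)) - 1*29829 = sqrt(0 + 1/39) - 1*29829 = sqrt(0 + 1/39) - 29829 = sqrt(1/39) - 29829 = sqrt(39)/39 - 29829 = -29829 + sqrt(39)/39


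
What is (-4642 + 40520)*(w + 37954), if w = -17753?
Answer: 724771478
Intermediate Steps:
(-4642 + 40520)*(w + 37954) = (-4642 + 40520)*(-17753 + 37954) = 35878*20201 = 724771478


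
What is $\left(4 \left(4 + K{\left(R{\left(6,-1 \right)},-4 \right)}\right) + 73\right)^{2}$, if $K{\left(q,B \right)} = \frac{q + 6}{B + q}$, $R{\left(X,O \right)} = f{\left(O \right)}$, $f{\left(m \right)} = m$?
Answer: $7225$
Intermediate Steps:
$R{\left(X,O \right)} = O$
$K{\left(q,B \right)} = \frac{6 + q}{B + q}$
$\left(4 \left(4 + K{\left(R{\left(6,-1 \right)},-4 \right)}\right) + 73\right)^{2} = \left(4 \left(4 + \frac{6 - 1}{-4 - 1}\right) + 73\right)^{2} = \left(4 \left(4 + \frac{1}{-5} \cdot 5\right) + 73\right)^{2} = \left(4 \left(4 - 1\right) + 73\right)^{2} = \left(4 \cdot 3 + 73\right)^{2} = \left(12 + 73\right)^{2} = 85^{2} = 7225$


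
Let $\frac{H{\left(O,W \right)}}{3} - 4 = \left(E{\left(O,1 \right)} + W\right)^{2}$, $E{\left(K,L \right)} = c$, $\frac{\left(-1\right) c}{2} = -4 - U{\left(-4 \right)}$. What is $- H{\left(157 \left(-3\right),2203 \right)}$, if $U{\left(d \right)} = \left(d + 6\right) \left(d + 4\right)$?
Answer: $-14665575$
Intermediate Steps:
$U{\left(d \right)} = \left(4 + d\right) \left(6 + d\right)$ ($U{\left(d \right)} = \left(6 + d\right) \left(4 + d\right) = \left(4 + d\right) \left(6 + d\right)$)
$c = 8$ ($c = - 2 \left(-4 - \left(24 + \left(-4\right)^{2} + 10 \left(-4\right)\right)\right) = - 2 \left(-4 - \left(24 + 16 - 40\right)\right) = - 2 \left(-4 - 0\right) = - 2 \left(-4 + 0\right) = \left(-2\right) \left(-4\right) = 8$)
$E{\left(K,L \right)} = 8$
$H{\left(O,W \right)} = 12 + 3 \left(8 + W\right)^{2}$
$- H{\left(157 \left(-3\right),2203 \right)} = - (12 + 3 \left(8 + 2203\right)^{2}) = - (12 + 3 \cdot 2211^{2}) = - (12 + 3 \cdot 4888521) = - (12 + 14665563) = \left(-1\right) 14665575 = -14665575$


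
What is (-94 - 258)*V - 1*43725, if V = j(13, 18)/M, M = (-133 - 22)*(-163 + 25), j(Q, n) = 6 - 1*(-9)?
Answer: -31176101/713 ≈ -43725.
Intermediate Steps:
j(Q, n) = 15 (j(Q, n) = 6 + 9 = 15)
M = 21390 (M = -155*(-138) = 21390)
V = 1/1426 (V = 15/21390 = 15*(1/21390) = 1/1426 ≈ 0.00070126)
(-94 - 258)*V - 1*43725 = (-94 - 258)*(1/1426) - 1*43725 = -352*1/1426 - 43725 = -176/713 - 43725 = -31176101/713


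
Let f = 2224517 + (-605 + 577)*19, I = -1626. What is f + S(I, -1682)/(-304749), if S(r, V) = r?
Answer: 225919068797/101583 ≈ 2.2240e+6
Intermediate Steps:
f = 2223985 (f = 2224517 - 28*19 = 2224517 - 532 = 2223985)
f + S(I, -1682)/(-304749) = 2223985 - 1626/(-304749) = 2223985 - 1626*(-1/304749) = 2223985 + 542/101583 = 225919068797/101583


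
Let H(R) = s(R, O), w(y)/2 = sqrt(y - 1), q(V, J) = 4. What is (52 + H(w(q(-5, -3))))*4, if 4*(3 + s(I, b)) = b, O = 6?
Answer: 202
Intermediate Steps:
s(I, b) = -3 + b/4
w(y) = 2*sqrt(-1 + y) (w(y) = 2*sqrt(y - 1) = 2*sqrt(-1 + y))
H(R) = -3/2 (H(R) = -3 + (1/4)*6 = -3 + 3/2 = -3/2)
(52 + H(w(q(-5, -3))))*4 = (52 - 3/2)*4 = (101/2)*4 = 202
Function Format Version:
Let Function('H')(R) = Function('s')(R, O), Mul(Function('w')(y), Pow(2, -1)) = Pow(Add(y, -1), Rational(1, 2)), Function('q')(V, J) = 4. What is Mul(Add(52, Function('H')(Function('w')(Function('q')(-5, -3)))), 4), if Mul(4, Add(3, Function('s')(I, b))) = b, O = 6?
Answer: 202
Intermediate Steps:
Function('s')(I, b) = Add(-3, Mul(Rational(1, 4), b))
Function('w')(y) = Mul(2, Pow(Add(-1, y), Rational(1, 2))) (Function('w')(y) = Mul(2, Pow(Add(y, -1), Rational(1, 2))) = Mul(2, Pow(Add(-1, y), Rational(1, 2))))
Function('H')(R) = Rational(-3, 2) (Function('H')(R) = Add(-3, Mul(Rational(1, 4), 6)) = Add(-3, Rational(3, 2)) = Rational(-3, 2))
Mul(Add(52, Function('H')(Function('w')(Function('q')(-5, -3)))), 4) = Mul(Add(52, Rational(-3, 2)), 4) = Mul(Rational(101, 2), 4) = 202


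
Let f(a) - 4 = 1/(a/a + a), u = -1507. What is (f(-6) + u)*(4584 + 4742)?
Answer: -70094216/5 ≈ -1.4019e+7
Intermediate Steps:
f(a) = 4 + 1/(1 + a) (f(a) = 4 + 1/(a/a + a) = 4 + 1/(1 + a))
(f(-6) + u)*(4584 + 4742) = ((5 + 4*(-6))/(1 - 6) - 1507)*(4584 + 4742) = ((5 - 24)/(-5) - 1507)*9326 = (-⅕*(-19) - 1507)*9326 = (19/5 - 1507)*9326 = -7516/5*9326 = -70094216/5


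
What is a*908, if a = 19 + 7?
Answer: 23608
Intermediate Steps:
a = 26
a*908 = 26*908 = 23608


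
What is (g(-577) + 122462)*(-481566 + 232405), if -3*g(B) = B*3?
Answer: -30656520279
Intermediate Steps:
g(B) = -B (g(B) = -B*3/3 = -B)
(g(-577) + 122462)*(-481566 + 232405) = (-1*(-577) + 122462)*(-481566 + 232405) = (577 + 122462)*(-249161) = 123039*(-249161) = -30656520279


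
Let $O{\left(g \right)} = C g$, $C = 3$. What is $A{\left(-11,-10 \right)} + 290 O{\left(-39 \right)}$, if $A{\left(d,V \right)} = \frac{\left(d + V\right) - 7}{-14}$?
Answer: $-33928$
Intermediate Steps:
$O{\left(g \right)} = 3 g$
$A{\left(d,V \right)} = \frac{1}{2} - \frac{V}{14} - \frac{d}{14}$ ($A{\left(d,V \right)} = \left(\left(V + d\right) - 7\right) \left(- \frac{1}{14}\right) = \left(-7 + V + d\right) \left(- \frac{1}{14}\right) = \frac{1}{2} - \frac{V}{14} - \frac{d}{14}$)
$A{\left(-11,-10 \right)} + 290 O{\left(-39 \right)} = \left(\frac{1}{2} - - \frac{5}{7} - - \frac{11}{14}\right) + 290 \cdot 3 \left(-39\right) = \left(\frac{1}{2} + \frac{5}{7} + \frac{11}{14}\right) + 290 \left(-117\right) = 2 - 33930 = -33928$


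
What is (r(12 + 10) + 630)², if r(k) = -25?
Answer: 366025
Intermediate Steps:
(r(12 + 10) + 630)² = (-25 + 630)² = 605² = 366025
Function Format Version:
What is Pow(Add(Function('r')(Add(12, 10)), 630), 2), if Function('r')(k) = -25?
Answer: 366025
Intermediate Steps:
Pow(Add(Function('r')(Add(12, 10)), 630), 2) = Pow(Add(-25, 630), 2) = Pow(605, 2) = 366025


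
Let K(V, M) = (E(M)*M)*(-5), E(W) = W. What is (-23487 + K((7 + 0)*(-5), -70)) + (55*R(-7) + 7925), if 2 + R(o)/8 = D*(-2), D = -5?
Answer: -36542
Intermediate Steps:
R(o) = 64 (R(o) = -16 + 8*(-5*(-2)) = -16 + 8*10 = -16 + 80 = 64)
K(V, M) = -5*M**2 (K(V, M) = (M*M)*(-5) = M**2*(-5) = -5*M**2)
(-23487 + K((7 + 0)*(-5), -70)) + (55*R(-7) + 7925) = (-23487 - 5*(-70)**2) + (55*64 + 7925) = (-23487 - 5*4900) + (3520 + 7925) = (-23487 - 24500) + 11445 = -47987 + 11445 = -36542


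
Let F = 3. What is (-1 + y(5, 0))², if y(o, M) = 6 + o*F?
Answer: 400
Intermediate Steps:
y(o, M) = 6 + 3*o (y(o, M) = 6 + o*3 = 6 + 3*o)
(-1 + y(5, 0))² = (-1 + (6 + 3*5))² = (-1 + (6 + 15))² = (-1 + 21)² = 20² = 400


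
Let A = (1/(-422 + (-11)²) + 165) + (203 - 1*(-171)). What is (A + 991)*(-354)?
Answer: -163027266/301 ≈ -5.4162e+5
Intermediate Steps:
A = 162238/301 (A = (1/(-422 + 121) + 165) + (203 + 171) = (1/(-301) + 165) + 374 = (-1/301 + 165) + 374 = 49664/301 + 374 = 162238/301 ≈ 539.00)
(A + 991)*(-354) = (162238/301 + 991)*(-354) = (460529/301)*(-354) = -163027266/301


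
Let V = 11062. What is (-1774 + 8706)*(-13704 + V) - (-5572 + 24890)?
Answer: -18333662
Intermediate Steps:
(-1774 + 8706)*(-13704 + V) - (-5572 + 24890) = (-1774 + 8706)*(-13704 + 11062) - (-5572 + 24890) = 6932*(-2642) - 1*19318 = -18314344 - 19318 = -18333662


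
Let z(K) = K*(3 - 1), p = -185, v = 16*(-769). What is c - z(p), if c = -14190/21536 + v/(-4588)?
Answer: 4594815923/12350896 ≈ 372.02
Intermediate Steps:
v = -12304
z(K) = 2*K (z(K) = K*2 = 2*K)
c = 24984403/12350896 (c = -14190/21536 - 12304/(-4588) = -14190*1/21536 - 12304*(-1/4588) = -7095/10768 + 3076/1147 = 24984403/12350896 ≈ 2.0229)
c - z(p) = 24984403/12350896 - 2*(-185) = 24984403/12350896 - 1*(-370) = 24984403/12350896 + 370 = 4594815923/12350896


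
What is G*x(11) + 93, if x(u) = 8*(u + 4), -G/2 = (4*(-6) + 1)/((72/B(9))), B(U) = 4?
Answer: 1199/3 ≈ 399.67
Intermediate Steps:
G = 23/9 (G = -2*(4*(-6) + 1)/(72/4) = -2*(-24 + 1)/(72*(¼)) = -(-46)/18 = -2*(-23/18) = 23/9 ≈ 2.5556)
x(u) = 32 + 8*u (x(u) = 8*(4 + u) = 32 + 8*u)
G*x(11) + 93 = 23*(32 + 8*11)/9 + 93 = 23*(32 + 88)/9 + 93 = (23/9)*120 + 93 = 920/3 + 93 = 1199/3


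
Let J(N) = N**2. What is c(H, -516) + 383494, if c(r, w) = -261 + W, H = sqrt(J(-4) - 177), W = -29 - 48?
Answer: 383156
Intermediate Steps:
W = -77
H = I*sqrt(161) (H = sqrt((-4)**2 - 177) = sqrt(16 - 177) = sqrt(-161) = I*sqrt(161) ≈ 12.689*I)
c(r, w) = -338 (c(r, w) = -261 - 77 = -338)
c(H, -516) + 383494 = -338 + 383494 = 383156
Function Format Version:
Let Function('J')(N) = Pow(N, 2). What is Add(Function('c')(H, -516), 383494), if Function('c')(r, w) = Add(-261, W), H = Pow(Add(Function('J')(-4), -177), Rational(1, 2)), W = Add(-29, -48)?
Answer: 383156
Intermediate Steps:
W = -77
H = Mul(I, Pow(161, Rational(1, 2))) (H = Pow(Add(Pow(-4, 2), -177), Rational(1, 2)) = Pow(Add(16, -177), Rational(1, 2)) = Pow(-161, Rational(1, 2)) = Mul(I, Pow(161, Rational(1, 2))) ≈ Mul(12.689, I))
Function('c')(r, w) = -338 (Function('c')(r, w) = Add(-261, -77) = -338)
Add(Function('c')(H, -516), 383494) = Add(-338, 383494) = 383156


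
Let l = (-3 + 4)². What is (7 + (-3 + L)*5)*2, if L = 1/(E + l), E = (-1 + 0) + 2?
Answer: -11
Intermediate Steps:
E = 1 (E = -1 + 2 = 1)
l = 1 (l = 1² = 1)
L = ½ (L = 1/(1 + 1) = 1/2 = ½ ≈ 0.50000)
(7 + (-3 + L)*5)*2 = (7 + (-3 + ½)*5)*2 = (7 - 5/2*5)*2 = (7 - 25/2)*2 = -11/2*2 = -11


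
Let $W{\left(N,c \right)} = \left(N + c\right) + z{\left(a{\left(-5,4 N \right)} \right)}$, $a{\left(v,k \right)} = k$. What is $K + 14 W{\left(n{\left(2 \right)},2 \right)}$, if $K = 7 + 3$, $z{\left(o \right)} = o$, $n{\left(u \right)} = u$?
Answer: $178$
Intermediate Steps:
$K = 10$
$W{\left(N,c \right)} = c + 5 N$ ($W{\left(N,c \right)} = \left(N + c\right) + 4 N = c + 5 N$)
$K + 14 W{\left(n{\left(2 \right)},2 \right)} = 10 + 14 \left(2 + 5 \cdot 2\right) = 10 + 14 \left(2 + 10\right) = 10 + 14 \cdot 12 = 10 + 168 = 178$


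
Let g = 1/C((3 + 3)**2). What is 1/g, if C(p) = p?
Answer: 36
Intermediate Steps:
g = 1/36 (g = 1/((3 + 3)**2) = 1/(6**2) = 1/36 ≈ 0.027778)
1/g = 1/(1/36) = 36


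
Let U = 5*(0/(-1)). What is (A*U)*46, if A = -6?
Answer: 0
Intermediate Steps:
U = 0 (U = 5*(0*(-1)) = 5*0 = 0)
(A*U)*46 = -6*0*46 = 0*46 = 0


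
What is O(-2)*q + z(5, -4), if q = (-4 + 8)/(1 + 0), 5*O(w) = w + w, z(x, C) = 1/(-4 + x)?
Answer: -11/5 ≈ -2.2000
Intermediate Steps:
O(w) = 2*w/5 (O(w) = (w + w)/5 = (2*w)/5 = 2*w/5)
q = 4 (q = 4/1 = 4*1 = 4)
O(-2)*q + z(5, -4) = ((⅖)*(-2))*4 + 1/(-4 + 5) = -⅘*4 + 1/1 = -16/5 + 1 = -11/5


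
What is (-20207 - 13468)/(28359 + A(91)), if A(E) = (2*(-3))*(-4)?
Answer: -11225/9461 ≈ -1.1864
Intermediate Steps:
A(E) = 24 (A(E) = -6*(-4) = 24)
(-20207 - 13468)/(28359 + A(91)) = (-20207 - 13468)/(28359 + 24) = -33675/28383 = -33675*1/28383 = -11225/9461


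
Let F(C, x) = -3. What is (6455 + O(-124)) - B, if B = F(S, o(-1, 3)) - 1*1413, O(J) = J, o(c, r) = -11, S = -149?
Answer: 7747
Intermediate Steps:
B = -1416 (B = -3 - 1*1413 = -3 - 1413 = -1416)
(6455 + O(-124)) - B = (6455 - 124) - 1*(-1416) = 6331 + 1416 = 7747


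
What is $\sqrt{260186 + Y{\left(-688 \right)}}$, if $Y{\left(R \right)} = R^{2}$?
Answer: $7 \sqrt{14970} \approx 856.46$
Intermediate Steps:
$\sqrt{260186 + Y{\left(-688 \right)}} = \sqrt{260186 + \left(-688\right)^{2}} = \sqrt{260186 + 473344} = \sqrt{733530} = 7 \sqrt{14970}$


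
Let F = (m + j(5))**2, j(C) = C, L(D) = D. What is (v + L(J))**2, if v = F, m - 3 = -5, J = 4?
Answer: 169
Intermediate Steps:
m = -2 (m = 3 - 5 = -2)
F = 9 (F = (-2 + 5)**2 = 3**2 = 9)
v = 9
(v + L(J))**2 = (9 + 4)**2 = 13**2 = 169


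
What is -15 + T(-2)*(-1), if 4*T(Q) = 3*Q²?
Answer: -18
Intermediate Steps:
T(Q) = 3*Q²/4 (T(Q) = (3*Q²)/4 = 3*Q²/4)
-15 + T(-2)*(-1) = -15 + ((¾)*(-2)²)*(-1) = -15 + ((¾)*4)*(-1) = -15 + 3*(-1) = -15 - 3 = -18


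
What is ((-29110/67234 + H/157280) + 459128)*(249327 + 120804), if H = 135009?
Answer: 898508307154957518723/5287281760 ≈ 1.6994e+11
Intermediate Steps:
((-29110/67234 + H/157280) + 459128)*(249327 + 120804) = ((-29110/67234 + 135009/157280) + 459128)*(249327 + 120804) = ((-29110*1/67234 + 135009*(1/157280)) + 459128)*370131 = ((-14555/33617 + 135009/157280) + 459128)*370131 = (2249387153/5287281760 + 459128)*370131 = (2427541349292433/5287281760)*370131 = 898508307154957518723/5287281760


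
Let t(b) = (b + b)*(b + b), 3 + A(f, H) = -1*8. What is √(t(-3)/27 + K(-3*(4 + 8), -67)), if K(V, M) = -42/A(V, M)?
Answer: √5610/33 ≈ 2.2697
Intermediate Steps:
A(f, H) = -11 (A(f, H) = -3 - 1*8 = -3 - 8 = -11)
t(b) = 4*b² (t(b) = (2*b)*(2*b) = 4*b²)
K(V, M) = 42/11 (K(V, M) = -42/(-11) = -42*(-1/11) = 42/11)
√(t(-3)/27 + K(-3*(4 + 8), -67)) = √((4*(-3)²)/27 + 42/11) = √((4*9)*(1/27) + 42/11) = √(36*(1/27) + 42/11) = √(4/3 + 42/11) = √(170/33) = √5610/33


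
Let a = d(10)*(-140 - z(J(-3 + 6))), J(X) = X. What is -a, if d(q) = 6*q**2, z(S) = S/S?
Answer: 84600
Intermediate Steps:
z(S) = 1
a = -84600 (a = (6*10**2)*(-140 - 1*1) = (6*100)*(-140 - 1) = 600*(-141) = -84600)
-a = -1*(-84600) = 84600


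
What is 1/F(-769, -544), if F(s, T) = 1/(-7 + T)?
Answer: -551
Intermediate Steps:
1/F(-769, -544) = 1/(1/(-7 - 544)) = 1/(1/(-551)) = 1/(-1/551) = -551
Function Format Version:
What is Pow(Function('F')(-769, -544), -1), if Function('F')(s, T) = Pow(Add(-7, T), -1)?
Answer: -551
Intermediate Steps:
Pow(Function('F')(-769, -544), -1) = Pow(Pow(Add(-7, -544), -1), -1) = Pow(Pow(-551, -1), -1) = Pow(Rational(-1, 551), -1) = -551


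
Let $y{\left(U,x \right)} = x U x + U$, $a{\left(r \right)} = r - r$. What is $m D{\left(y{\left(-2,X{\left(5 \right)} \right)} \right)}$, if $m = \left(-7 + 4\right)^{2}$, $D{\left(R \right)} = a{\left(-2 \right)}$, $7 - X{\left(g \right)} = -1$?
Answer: $0$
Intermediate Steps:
$X{\left(g \right)} = 8$ ($X{\left(g \right)} = 7 - -1 = 7 + 1 = 8$)
$a{\left(r \right)} = 0$
$y{\left(U,x \right)} = U + U x^{2}$ ($y{\left(U,x \right)} = U x x + U = U x^{2} + U = U + U x^{2}$)
$D{\left(R \right)} = 0$
$m = 9$ ($m = \left(-3\right)^{2} = 9$)
$m D{\left(y{\left(-2,X{\left(5 \right)} \right)} \right)} = 9 \cdot 0 = 0$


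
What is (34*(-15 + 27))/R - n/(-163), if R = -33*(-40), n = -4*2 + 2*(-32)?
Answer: -1189/8965 ≈ -0.13263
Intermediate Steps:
n = -72 (n = -8 - 64 = -72)
R = 1320
(34*(-15 + 27))/R - n/(-163) = (34*(-15 + 27))/1320 - 1*(-72)/(-163) = (34*12)*(1/1320) + 72*(-1/163) = 408*(1/1320) - 72/163 = 17/55 - 72/163 = -1189/8965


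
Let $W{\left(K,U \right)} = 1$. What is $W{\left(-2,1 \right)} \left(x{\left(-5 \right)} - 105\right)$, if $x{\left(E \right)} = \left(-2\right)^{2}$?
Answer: $-101$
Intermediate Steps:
$x{\left(E \right)} = 4$
$W{\left(-2,1 \right)} \left(x{\left(-5 \right)} - 105\right) = 1 \left(4 - 105\right) = 1 \left(-101\right) = -101$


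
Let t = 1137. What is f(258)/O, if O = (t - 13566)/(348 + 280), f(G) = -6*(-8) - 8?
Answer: -25120/12429 ≈ -2.0211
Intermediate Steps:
f(G) = 40 (f(G) = 48 - 8 = 40)
O = -12429/628 (O = (1137 - 13566)/(348 + 280) = -12429/628 ≈ -19.791)
f(258)/O = 40/(-12429/628) = 40*(-628/12429) = -25120/12429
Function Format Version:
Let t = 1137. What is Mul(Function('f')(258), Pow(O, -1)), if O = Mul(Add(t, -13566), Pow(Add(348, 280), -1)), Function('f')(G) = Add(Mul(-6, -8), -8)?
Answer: Rational(-25120, 12429) ≈ -2.0211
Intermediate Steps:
Function('f')(G) = 40 (Function('f')(G) = Add(48, -8) = 40)
O = Rational(-12429, 628) (O = Mul(Add(1137, -13566), Pow(Add(348, 280), -1)) = Mul(-12429, Pow(628, -1)) = Mul(-12429, Rational(1, 628)) = Rational(-12429, 628) ≈ -19.791)
Mul(Function('f')(258), Pow(O, -1)) = Mul(40, Pow(Rational(-12429, 628), -1)) = Mul(40, Rational(-628, 12429)) = Rational(-25120, 12429)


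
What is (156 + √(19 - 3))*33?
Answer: 5280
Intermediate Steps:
(156 + √(19 - 3))*33 = (156 + √16)*33 = (156 + 4)*33 = 160*33 = 5280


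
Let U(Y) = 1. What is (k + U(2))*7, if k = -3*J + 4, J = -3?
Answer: 98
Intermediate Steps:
k = 13 (k = -3*(-3) + 4 = 9 + 4 = 13)
(k + U(2))*7 = (13 + 1)*7 = 14*7 = 98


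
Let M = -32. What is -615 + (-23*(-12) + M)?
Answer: -371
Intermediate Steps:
-615 + (-23*(-12) + M) = -615 + (-23*(-12) - 32) = -615 + (276 - 32) = -615 + 244 = -371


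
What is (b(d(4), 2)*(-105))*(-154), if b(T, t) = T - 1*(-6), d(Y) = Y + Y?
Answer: 226380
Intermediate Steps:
d(Y) = 2*Y
b(T, t) = 6 + T (b(T, t) = T + 6 = 6 + T)
(b(d(4), 2)*(-105))*(-154) = ((6 + 2*4)*(-105))*(-154) = ((6 + 8)*(-105))*(-154) = (14*(-105))*(-154) = -1470*(-154) = 226380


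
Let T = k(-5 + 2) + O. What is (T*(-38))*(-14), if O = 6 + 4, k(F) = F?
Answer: 3724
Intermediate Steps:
O = 10
T = 7 (T = (-5 + 2) + 10 = -3 + 10 = 7)
(T*(-38))*(-14) = (7*(-38))*(-14) = -266*(-14) = 3724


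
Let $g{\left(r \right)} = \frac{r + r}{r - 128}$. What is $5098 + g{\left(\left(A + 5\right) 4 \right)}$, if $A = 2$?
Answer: $\frac{127436}{25} \approx 5097.4$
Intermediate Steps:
$g{\left(r \right)} = \frac{2 r}{-128 + r}$
$5098 + g{\left(\left(A + 5\right) 4 \right)} = 5098 + \frac{2 \left(2 + 5\right) 4}{-128 + \left(2 + 5\right) 4} = 5098 + \frac{2 \cdot 7 \cdot 4}{-128 + 7 \cdot 4} = 5098 + 2 \cdot 28 \frac{1}{-128 + 28} = 5098 + 2 \cdot 28 \frac{1}{-100} = 5098 + 2 \cdot 28 \left(- \frac{1}{100}\right) = 5098 - \frac{14}{25} = \frac{127436}{25}$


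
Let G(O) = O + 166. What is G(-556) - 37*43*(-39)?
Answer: 61659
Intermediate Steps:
G(O) = 166 + O
G(-556) - 37*43*(-39) = (166 - 556) - 37*43*(-39) = -390 - 1591*(-39) = -390 - 1*(-62049) = -390 + 62049 = 61659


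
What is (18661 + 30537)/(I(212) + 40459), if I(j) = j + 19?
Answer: 24599/20345 ≈ 1.2091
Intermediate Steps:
I(j) = 19 + j
(18661 + 30537)/(I(212) + 40459) = (18661 + 30537)/((19 + 212) + 40459) = 49198/(231 + 40459) = 49198/40690 = 49198*(1/40690) = 24599/20345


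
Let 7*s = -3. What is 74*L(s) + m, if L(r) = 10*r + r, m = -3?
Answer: -2463/7 ≈ -351.86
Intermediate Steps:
s = -3/7 (s = (⅐)*(-3) = -3/7 ≈ -0.42857)
L(r) = 11*r
74*L(s) + m = 74*(11*(-3/7)) - 3 = 74*(-33/7) - 3 = -2442/7 - 3 = -2463/7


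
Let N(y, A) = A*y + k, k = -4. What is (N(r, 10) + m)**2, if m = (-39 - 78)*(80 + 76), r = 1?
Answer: 332916516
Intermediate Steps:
N(y, A) = -4 + A*y (N(y, A) = A*y - 4 = -4 + A*y)
m = -18252 (m = -117*156 = -18252)
(N(r, 10) + m)**2 = ((-4 + 10*1) - 18252)**2 = ((-4 + 10) - 18252)**2 = (6 - 18252)**2 = (-18246)**2 = 332916516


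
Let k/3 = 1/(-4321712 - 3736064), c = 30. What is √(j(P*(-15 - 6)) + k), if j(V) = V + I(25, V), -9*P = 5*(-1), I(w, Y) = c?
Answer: √669567450209943/6043332 ≈ 4.2817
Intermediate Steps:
I(w, Y) = 30
P = 5/9 (P = -5*(-1)/9 = -⅑*(-5) = 5/9 ≈ 0.55556)
j(V) = 30 + V (j(V) = V + 30 = 30 + V)
k = -3/8057776 (k = 3/(-4321712 - 3736064) = 3/(-8057776) = 3*(-1/8057776) = -3/8057776 ≈ -3.7231e-7)
√(j(P*(-15 - 6)) + k) = √((30 + 5*(-15 - 6)/9) - 3/8057776) = √((30 + (5/9)*(-21)) - 3/8057776) = √((30 - 35/3) - 3/8057776) = √(55/3 - 3/8057776) = √(443177671/24173328) = √669567450209943/6043332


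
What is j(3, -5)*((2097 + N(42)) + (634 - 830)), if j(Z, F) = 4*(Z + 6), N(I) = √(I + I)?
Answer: 68436 + 72*√21 ≈ 68766.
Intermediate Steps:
N(I) = √2*√I (N(I) = √(2*I) = √2*√I)
j(Z, F) = 24 + 4*Z (j(Z, F) = 4*(6 + Z) = 24 + 4*Z)
j(3, -5)*((2097 + N(42)) + (634 - 830)) = (24 + 4*3)*((2097 + √2*√42) + (634 - 830)) = (24 + 12)*((2097 + 2*√21) - 196) = 36*(1901 + 2*√21) = 68436 + 72*√21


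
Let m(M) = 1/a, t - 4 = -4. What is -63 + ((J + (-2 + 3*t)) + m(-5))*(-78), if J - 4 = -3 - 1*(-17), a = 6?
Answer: -1324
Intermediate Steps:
t = 0 (t = 4 - 4 = 0)
m(M) = ⅙ (m(M) = 1/6 = ⅙)
J = 18 (J = 4 + (-3 - 1*(-17)) = 4 + (-3 + 17) = 4 + 14 = 18)
-63 + ((J + (-2 + 3*t)) + m(-5))*(-78) = -63 + ((18 + (-2 + 3*0)) + ⅙)*(-78) = -63 + ((18 + (-2 + 0)) + ⅙)*(-78) = -63 + ((18 - 2) + ⅙)*(-78) = -63 + (16 + ⅙)*(-78) = -63 + (97/6)*(-78) = -63 - 1261 = -1324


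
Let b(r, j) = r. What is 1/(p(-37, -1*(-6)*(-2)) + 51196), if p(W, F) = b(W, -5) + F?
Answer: 1/51147 ≈ 1.9551e-5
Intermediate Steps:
p(W, F) = F + W (p(W, F) = W + F = F + W)
1/(p(-37, -1*(-6)*(-2)) + 51196) = 1/((-1*(-6)*(-2) - 37) + 51196) = 1/((6*(-2) - 37) + 51196) = 1/((-12 - 37) + 51196) = 1/(-49 + 51196) = 1/51147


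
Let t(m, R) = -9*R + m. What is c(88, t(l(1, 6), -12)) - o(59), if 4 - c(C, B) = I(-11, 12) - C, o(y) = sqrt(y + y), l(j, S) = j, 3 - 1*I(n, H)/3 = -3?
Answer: 74 - sqrt(118) ≈ 63.137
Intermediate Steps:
I(n, H) = 18 (I(n, H) = 9 - 3*(-3) = 9 + 9 = 18)
o(y) = sqrt(2)*sqrt(y) (o(y) = sqrt(2*y) = sqrt(2)*sqrt(y))
t(m, R) = m - 9*R
c(C, B) = -14 + C (c(C, B) = 4 - (18 - C) = 4 + (-18 + C) = -14 + C)
c(88, t(l(1, 6), -12)) - o(59) = (-14 + 88) - sqrt(2)*sqrt(59) = 74 - sqrt(118)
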